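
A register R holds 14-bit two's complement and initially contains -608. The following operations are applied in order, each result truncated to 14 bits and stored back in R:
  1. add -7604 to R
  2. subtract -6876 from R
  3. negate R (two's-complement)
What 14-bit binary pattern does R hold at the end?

00010100111000

Start: R = -608 = 11110110100000.
R = -608 + (-7604) = -8212; wraps to 8172 = 01111111101100
R = 8172 − (-6876) = 15048; wraps to -1336 = 11101011001000
R = −(-1336) = 1336 = 00010100111000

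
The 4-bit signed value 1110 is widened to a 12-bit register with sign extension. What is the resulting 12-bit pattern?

111111111110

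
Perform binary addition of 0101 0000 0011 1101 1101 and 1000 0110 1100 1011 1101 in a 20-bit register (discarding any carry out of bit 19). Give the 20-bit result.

  01010000001111011101
+ 10000110110010111101
= 11010111000010011010

11010111000010011010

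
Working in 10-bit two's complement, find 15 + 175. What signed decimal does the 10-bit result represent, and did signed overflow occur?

190; no overflow

15 → 0000001111
175 → 0010101111
  0000001111
+ 0010101111
= 0010111110
Result 0010111110: MSB = 0 → value 190.
Both addends are non-negative and so is the stored result: no signed overflow.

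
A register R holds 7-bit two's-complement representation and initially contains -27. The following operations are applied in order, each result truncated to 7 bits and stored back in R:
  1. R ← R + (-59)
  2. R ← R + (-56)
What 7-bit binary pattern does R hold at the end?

1110010

Start: R = -27 = 1100101.
R = -27 + (-59) = -86; wraps to 42 = 0101010
R = 42 + (-56) = -14 = 1110010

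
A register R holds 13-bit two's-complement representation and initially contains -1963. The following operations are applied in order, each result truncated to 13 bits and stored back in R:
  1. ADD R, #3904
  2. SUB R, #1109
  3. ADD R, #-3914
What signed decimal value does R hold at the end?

Start: R = -1963 = 1100001010101.
R = -1963 + 3904 = 1941 = 0011110010101
R = 1941 − 1109 = 832 = 0001101000000
R = 832 + (-3914) = -3082 = 1001111110110

-3082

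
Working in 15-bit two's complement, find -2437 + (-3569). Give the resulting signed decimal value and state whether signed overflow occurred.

-6006; no overflow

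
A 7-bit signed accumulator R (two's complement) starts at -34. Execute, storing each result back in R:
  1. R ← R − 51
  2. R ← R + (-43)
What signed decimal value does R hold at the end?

0

Start: R = -34 = 1011110.
R = -34 − 51 = -85; wraps to 43 = 0101011
R = 43 + (-43) = 0 = 0000000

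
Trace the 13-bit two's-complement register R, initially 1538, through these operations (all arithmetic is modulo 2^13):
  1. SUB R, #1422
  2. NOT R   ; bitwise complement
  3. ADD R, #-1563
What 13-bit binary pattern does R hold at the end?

Start: R = 1538 = 0011000000010.
R = 1538 − 1422 = 116 = 0000001110100
R = NOT 0000001110100 = 1111110001011 = -117
R = -117 + (-1563) = -1680 = 1100101110000

1100101110000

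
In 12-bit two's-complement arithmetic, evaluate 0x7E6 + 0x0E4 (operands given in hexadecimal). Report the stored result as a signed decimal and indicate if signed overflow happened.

0x7E6 = 011111100110 = 2022 (signed)
0x0E4 = 000011100100 = 228 (signed)
  011111100110
+ 000011100100
= 100011001010
Result 100011001010: MSB = 1 → 2250 − 4096 = -1846.
Both addends are non-negative but the stored result is negative: signed overflow. The true value 2022 + 228 = 2250 lies outside [-2048, 2047].

-1846; overflow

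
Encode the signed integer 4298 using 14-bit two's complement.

4298 is non-negative, so write it directly in 14 bits: 01000011001010.

01000011001010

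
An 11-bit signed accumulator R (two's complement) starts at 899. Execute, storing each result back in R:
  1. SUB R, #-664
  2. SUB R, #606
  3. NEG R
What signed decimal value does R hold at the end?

Start: R = 899 = 01110000011.
R = 899 − (-664) = 1563; wraps to -485 = 11000011011
R = -485 − 606 = -1091; wraps to 957 = 01110111101
R = −(957) = -957 = 10001000011

-957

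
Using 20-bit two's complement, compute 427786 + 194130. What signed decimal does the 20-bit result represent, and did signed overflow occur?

427786 → 01101000011100001010
194130 → 00101111011001010010
  01101000011100001010
+ 00101111011001010010
= 10010111110101011100
Result 10010111110101011100: MSB = 1 → 621916 − 1048576 = -426660.
Both addends are non-negative but the stored result is negative: signed overflow. The true value 427786 + 194130 = 621916 lies outside [-524288, 524287].

-426660; overflow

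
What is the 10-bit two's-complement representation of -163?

1101011101

|-163| = 163 = 0010100011 in 10 bits.
Invert the bits: 1101011100. Add 1: 1101011101.
Check: 1101011101 reads as 861 − 1024 = -163.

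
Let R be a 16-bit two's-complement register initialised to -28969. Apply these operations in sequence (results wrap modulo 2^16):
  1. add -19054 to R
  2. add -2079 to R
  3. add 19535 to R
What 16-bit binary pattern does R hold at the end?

1000100010011001

Start: R = -28969 = 1000111011010111.
R = -28969 + (-19054) = -48023; wraps to 17513 = 0100010001101001
R = 17513 + (-2079) = 15434 = 0011110001001010
R = 15434 + 19535 = 34969; wraps to -30567 = 1000100010011001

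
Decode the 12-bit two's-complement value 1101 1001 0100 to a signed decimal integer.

-620

MSB is 1, so the value is negative.
Unsigned reading: 3476. Subtract 2^12 = 4096: 3476 − 4096 = -620.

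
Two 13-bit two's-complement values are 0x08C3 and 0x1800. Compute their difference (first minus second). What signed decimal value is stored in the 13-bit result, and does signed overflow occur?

0x08C3 = 0100011000011 = 2243 (signed)
0x1800 = 1100000000000 = -2048 (signed)
Subtract via negate-and-add: invert 1100000000000 + 1 = 0100000000000 (i.e. 2048).
  0100011000011
+ 0100000000000
= 1000011000011
Result 1000011000011: MSB = 1 → 4291 − 8192 = -3901.
Both addends (after negating the subtrahend) are non-negative but the stored result is negative: signed overflow. The true value 2243 − (-2048) = 4291 lies outside [-4096, 4095].

-3901; overflow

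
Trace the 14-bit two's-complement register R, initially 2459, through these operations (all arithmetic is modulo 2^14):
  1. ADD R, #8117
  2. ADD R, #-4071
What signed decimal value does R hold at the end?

Start: R = 2459 = 00100110011011.
R = 2459 + 8117 = 10576; wraps to -5808 = 10100101010000
R = -5808 + (-4071) = -9879; wraps to 6505 = 01100101101001

6505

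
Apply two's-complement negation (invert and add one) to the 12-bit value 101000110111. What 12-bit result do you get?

Invert: 010111001000. Add 1: 010111001001.
Check: 101000110111 = -1481, 010111001001 = 1481.

010111001001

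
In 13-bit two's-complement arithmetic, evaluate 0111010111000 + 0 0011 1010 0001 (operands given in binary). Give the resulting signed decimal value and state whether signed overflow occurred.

0111010111000 = 3768 (signed)
0 0011 1010 0001 → 0001110100001 = 929 (signed)
  0111010111000
+ 0001110100001
= 1001001011001
Result 1001001011001: MSB = 1 → 4697 − 8192 = -3495.
Both addends are non-negative but the stored result is negative: signed overflow. The true value 3768 + 929 = 4697 lies outside [-4096, 4095].

-3495; overflow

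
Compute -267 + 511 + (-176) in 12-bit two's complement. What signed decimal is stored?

68

-267 + 511 = 244 (000011110100)
244 + (-176) = 68 (000001000100)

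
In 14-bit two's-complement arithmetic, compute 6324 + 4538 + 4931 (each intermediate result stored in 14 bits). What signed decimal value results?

-591

6324 + 4538 = 10862 → wraps to -5522 (10101001101110)
-5522 + 4931 = -591 (11110110110001)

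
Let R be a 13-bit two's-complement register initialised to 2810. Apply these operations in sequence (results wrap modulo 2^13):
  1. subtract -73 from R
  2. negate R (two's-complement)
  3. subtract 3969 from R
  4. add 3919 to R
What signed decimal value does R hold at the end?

-2933

Start: R = 2810 = 0101011111010.
R = 2810 − (-73) = 2883 = 0101101000011
R = −(2883) = -2883 = 1010010111101
R = -2883 − 3969 = -6852; wraps to 1340 = 0010100111100
R = 1340 + 3919 = 5259; wraps to -2933 = 1010010001011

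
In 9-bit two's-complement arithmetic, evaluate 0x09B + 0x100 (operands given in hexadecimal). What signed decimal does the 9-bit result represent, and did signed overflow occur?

-101; no overflow

0x09B = 010011011 = 155 (signed)
0x100 = 100000000 = -256 (signed)
  010011011
+ 100000000
= 110011011
Result 110011011: MSB = 1 → 411 − 512 = -101.
Addends have opposite signs, so signed overflow cannot occur.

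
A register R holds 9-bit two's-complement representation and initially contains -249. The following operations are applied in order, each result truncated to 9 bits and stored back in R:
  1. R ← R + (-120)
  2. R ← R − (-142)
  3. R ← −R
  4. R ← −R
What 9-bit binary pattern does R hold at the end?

100011101

Start: R = -249 = 100000111.
R = -249 + (-120) = -369; wraps to 143 = 010001111
R = 143 − (-142) = 285; wraps to -227 = 100011101
R = −(-227) = 227 = 011100011
R = −(227) = -227 = 100011101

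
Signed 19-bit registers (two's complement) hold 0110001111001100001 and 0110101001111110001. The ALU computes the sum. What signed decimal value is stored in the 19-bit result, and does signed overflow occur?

0110001111001100001 = 204385 (signed)
0110101001111110001 = 218097 (signed)
  0110001111001100001
+ 0110101001111110001
= 1100111001001010010
Result 1100111001001010010: MSB = 1 → 422482 − 524288 = -101806.
Both addends are non-negative but the stored result is negative: signed overflow. The true value 204385 + 218097 = 422482 lies outside [-262144, 262143].

-101806; overflow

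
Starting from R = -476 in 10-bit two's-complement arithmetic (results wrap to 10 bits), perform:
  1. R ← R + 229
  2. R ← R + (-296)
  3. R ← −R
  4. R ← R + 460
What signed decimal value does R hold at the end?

Start: R = -476 = 1000100100.
R = -476 + 229 = -247 = 1100001001
R = -247 + (-296) = -543; wraps to 481 = 0111100001
R = −(481) = -481 = 1000011111
R = -481 + 460 = -21 = 1111101011

-21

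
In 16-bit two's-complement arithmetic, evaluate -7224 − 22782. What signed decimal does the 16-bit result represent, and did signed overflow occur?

-30006; no overflow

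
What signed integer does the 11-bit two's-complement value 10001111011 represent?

-901

MSB is 1, so the value is negative.
Invert: 01110000100. Add 1: 01110000101 = 901. So the value is −901.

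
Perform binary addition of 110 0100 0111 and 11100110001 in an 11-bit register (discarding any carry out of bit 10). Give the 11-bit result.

  11001000111
+ 11100110001
= 10101111000  (discard carry-out 1)

10101111000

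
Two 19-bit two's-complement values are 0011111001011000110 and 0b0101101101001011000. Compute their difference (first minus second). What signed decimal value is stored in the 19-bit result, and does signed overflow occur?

0011111001011000110 = 127686 (signed)
0b0101101101001011000 → 0101101101001011000 = 186968 (signed)
Subtract via negate-and-add: invert 0101101101001011000 + 1 = 1010010010110101000 (i.e. -186968).
  0011111001011000110
+ 1010010010110101000
= 1110001100001101110
Result 1110001100001101110: MSB = 1 → 465006 − 524288 = -59282.
Addends (after negating the subtrahend) have opposite signs, so signed overflow cannot occur.

-59282; no overflow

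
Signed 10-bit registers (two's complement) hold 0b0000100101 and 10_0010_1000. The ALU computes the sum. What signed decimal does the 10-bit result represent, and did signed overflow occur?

0b0000100101 → 0000100101 = 37 (signed)
10_0010_1000 → 1000101000 = -472 (signed)
  0000100101
+ 1000101000
= 1001001101
Result 1001001101: MSB = 1 → 589 − 1024 = -435.
Addends have opposite signs, so signed overflow cannot occur.

-435; no overflow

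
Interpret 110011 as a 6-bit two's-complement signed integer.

MSB is 1, so the value is negative.
Unsigned reading: 51. Subtract 2^6 = 64: 51 − 64 = -13.

-13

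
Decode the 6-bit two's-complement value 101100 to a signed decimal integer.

-20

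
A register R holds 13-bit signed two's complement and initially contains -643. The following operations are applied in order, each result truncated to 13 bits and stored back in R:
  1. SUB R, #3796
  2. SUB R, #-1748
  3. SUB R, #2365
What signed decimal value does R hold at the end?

3136

Start: R = -643 = 1110101111101.
R = -643 − 3796 = -4439; wraps to 3753 = 0111010101001
R = 3753 − (-1748) = 5501; wraps to -2691 = 1010101111101
R = -2691 − 2365 = -5056; wraps to 3136 = 0110001000000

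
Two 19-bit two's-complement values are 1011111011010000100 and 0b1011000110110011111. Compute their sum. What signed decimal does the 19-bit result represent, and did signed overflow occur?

230435; overflow

1011111011010000100 = -133500 (signed)
0b1011000110110011111 → 1011000110110011111 = -160353 (signed)
  1011111011010000100
+ 1011000110110011111
= 0111000010000100011  (discard carry-out 1)
Result 0111000010000100011: MSB = 0 → value 230435.
Both addends are negative but the stored result is non-negative: signed overflow. The true value -133500 + (-160353) = -293853 lies outside [-262144, 262143].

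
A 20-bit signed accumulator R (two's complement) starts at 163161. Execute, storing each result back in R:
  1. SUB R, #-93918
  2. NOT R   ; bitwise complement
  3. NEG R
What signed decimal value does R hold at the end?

Start: R = 163161 = 00100111110101011001.
R = 163161 − (-93918) = 257079 = 00111110110000110111
R = NOT 00111110110000110111 = 11000001001111001000 = -257080
R = −(-257080) = 257080 = 00111110110000111000

257080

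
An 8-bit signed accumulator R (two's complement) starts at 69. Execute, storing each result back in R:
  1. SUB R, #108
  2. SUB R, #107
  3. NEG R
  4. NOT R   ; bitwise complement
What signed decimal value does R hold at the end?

Start: R = 69 = 01000101.
R = 69 − 108 = -39 = 11011001
R = -39 − 107 = -146; wraps to 110 = 01101110
R = −(110) = -110 = 10010010
R = NOT 10010010 = 01101101 = 109

109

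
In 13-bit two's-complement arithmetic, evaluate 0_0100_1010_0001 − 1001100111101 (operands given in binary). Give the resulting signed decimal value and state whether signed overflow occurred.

0_0100_1010_0001 → 0010010100001 = 1185 (signed)
1001100111101 = -3267 (signed)
Subtract via negate-and-add: invert 1001100111101 + 1 = 0110011000011 (i.e. 3267).
  0010010100001
+ 0110011000011
= 1000101100100
Result 1000101100100: MSB = 1 → 4452 − 8192 = -3740.
Both addends (after negating the subtrahend) are non-negative but the stored result is negative: signed overflow. The true value 1185 − (-3267) = 4452 lies outside [-4096, 4095].

-3740; overflow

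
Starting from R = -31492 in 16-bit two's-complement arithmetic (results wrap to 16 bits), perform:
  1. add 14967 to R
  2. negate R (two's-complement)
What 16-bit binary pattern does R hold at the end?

0100000010001101

Start: R = -31492 = 1000010011111100.
R = -31492 + 14967 = -16525 = 1011111101110011
R = −(-16525) = 16525 = 0100000010001101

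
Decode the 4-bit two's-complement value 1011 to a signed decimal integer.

-5

MSB is 1, so the value is negative.
Unsigned reading: 11. Subtract 2^4 = 16: 11 − 16 = -5.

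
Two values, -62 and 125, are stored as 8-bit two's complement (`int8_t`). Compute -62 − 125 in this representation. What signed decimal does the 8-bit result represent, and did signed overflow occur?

-62 → 11000010
125 → 01111101
Subtract via negate-and-add: invert 01111101 + 1 = 10000011 (i.e. -125).
  11000010
+ 10000011
= 01000101  (discard carry-out 1)
Result 01000101: MSB = 0 → value 69.
Both addends (after negating the subtrahend) are negative but the stored result is non-negative: signed overflow. The true value -62 − 125 = -187 lies outside [-128, 127].

69; overflow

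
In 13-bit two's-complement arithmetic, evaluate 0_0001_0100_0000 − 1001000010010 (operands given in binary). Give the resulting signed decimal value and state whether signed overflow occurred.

3886; no overflow

0_0001_0100_0000 → 0000101000000 = 320 (signed)
1001000010010 = -3566 (signed)
Subtract via negate-and-add: invert 1001000010010 + 1 = 0110111101110 (i.e. 3566).
  0000101000000
+ 0110111101110
= 0111100101110
Result 0111100101110: MSB = 0 → value 3886.
Both addends (after negating the subtrahend) are non-negative and so is the stored result: no signed overflow.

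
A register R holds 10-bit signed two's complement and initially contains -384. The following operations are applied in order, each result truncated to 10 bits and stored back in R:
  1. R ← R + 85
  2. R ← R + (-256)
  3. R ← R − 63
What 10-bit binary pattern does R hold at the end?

0110010110

Start: R = -384 = 1010000000.
R = -384 + 85 = -299 = 1011010101
R = -299 + (-256) = -555; wraps to 469 = 0111010101
R = 469 − 63 = 406 = 0110010110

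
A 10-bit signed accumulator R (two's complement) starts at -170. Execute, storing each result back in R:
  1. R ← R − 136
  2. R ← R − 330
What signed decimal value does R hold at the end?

Start: R = -170 = 1101010110.
R = -170 − 136 = -306 = 1011001110
R = -306 − 330 = -636; wraps to 388 = 0110000100

388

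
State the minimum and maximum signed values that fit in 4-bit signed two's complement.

min = -8, max = 7

Minimum: −2^3 = -8.
Maximum: 2^3 − 1 = 7.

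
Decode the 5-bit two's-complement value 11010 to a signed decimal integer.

MSB is 1, so the value is negative.
Invert: 00101. Add 1: 00110 = 6. So the value is −6.

-6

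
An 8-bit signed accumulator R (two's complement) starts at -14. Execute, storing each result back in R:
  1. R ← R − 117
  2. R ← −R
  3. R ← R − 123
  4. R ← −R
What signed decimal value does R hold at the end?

-8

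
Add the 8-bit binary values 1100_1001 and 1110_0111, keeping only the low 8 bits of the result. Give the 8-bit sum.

10110000

  11001001
+ 11100111
= 10110000  (discard carry-out 1)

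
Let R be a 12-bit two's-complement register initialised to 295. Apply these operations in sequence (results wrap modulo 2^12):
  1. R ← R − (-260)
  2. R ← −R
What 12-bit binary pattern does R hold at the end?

110111010101

Start: R = 295 = 000100100111.
R = 295 − (-260) = 555 = 001000101011
R = −(555) = -555 = 110111010101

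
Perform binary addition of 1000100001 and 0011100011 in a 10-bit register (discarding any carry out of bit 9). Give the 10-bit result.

  1000100001
+ 0011100011
= 1100000100

1100000100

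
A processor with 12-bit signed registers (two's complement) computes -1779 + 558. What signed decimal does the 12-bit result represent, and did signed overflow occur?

-1221; no overflow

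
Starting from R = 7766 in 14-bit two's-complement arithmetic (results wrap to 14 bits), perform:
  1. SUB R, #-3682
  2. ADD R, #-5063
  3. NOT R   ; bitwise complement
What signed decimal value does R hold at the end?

-6386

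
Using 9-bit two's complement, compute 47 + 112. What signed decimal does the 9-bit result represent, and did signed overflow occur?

159; no overflow

47 → 000101111
112 → 001110000
  000101111
+ 001110000
= 010011111
Result 010011111: MSB = 0 → value 159.
Both addends are non-negative and so is the stored result: no signed overflow.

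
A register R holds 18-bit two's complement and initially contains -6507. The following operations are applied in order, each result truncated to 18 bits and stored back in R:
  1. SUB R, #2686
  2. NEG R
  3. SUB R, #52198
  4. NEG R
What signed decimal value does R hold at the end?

43005

Start: R = -6507 = 111110011010010101.
R = -6507 − 2686 = -9193 = 111101110000010111
R = −(-9193) = 9193 = 000010001111101001
R = 9193 − 52198 = -43005 = 110101100000000011
R = −(-43005) = 43005 = 001010011111111101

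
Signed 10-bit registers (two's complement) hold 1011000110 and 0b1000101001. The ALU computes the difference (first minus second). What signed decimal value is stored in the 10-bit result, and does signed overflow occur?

157; no overflow

1011000110 = -314 (signed)
0b1000101001 → 1000101001 = -471 (signed)
Subtract via negate-and-add: invert 1000101001 + 1 = 0111010111 (i.e. 471).
  1011000110
+ 0111010111
= 0010011101  (discard carry-out 1)
Result 0010011101: MSB = 0 → value 157.
Addends (after negating the subtrahend) have opposite signs, so signed overflow cannot occur.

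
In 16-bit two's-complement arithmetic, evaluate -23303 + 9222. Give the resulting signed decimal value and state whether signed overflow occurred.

-23303 → 1010010011111001
9222 → 0010010000000110
  1010010011111001
+ 0010010000000110
= 1100100011111111
Result 1100100011111111: MSB = 1 → 51455 − 65536 = -14081.
Addends have opposite signs, so signed overflow cannot occur.

-14081; no overflow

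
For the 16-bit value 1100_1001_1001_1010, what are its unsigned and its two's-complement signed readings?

unsigned = 51610, signed = -13926

Unsigned: 1100100110011010 = 51610.
Signed: MSB=1 → 51610 − 65536 = -13926.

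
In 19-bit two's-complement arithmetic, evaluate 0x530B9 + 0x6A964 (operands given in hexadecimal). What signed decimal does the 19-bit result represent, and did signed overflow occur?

252445; overflow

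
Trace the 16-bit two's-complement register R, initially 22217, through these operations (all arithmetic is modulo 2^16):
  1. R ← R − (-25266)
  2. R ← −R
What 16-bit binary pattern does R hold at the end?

Start: R = 22217 = 0101011011001001.
R = 22217 − (-25266) = 47483; wraps to -18053 = 1011100101111011
R = −(-18053) = 18053 = 0100011010000101

0100011010000101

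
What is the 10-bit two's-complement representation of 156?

0010011100

156 is non-negative, so write it directly in 10 bits: 0010011100.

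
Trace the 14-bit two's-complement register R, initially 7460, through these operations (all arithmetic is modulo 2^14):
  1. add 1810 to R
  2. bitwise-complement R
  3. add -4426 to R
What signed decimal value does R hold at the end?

2687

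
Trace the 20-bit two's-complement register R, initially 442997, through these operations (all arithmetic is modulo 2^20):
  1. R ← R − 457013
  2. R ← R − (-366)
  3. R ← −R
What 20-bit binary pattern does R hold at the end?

00000011010101010010

Start: R = 442997 = 01101100001001110101.
R = 442997 − 457013 = -14016 = 11111100100101000000
R = -14016 − (-366) = -13650 = 11111100101010101110
R = −(-13650) = 13650 = 00000011010101010010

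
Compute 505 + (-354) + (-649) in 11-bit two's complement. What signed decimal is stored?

505 + (-354) = 151 (00010010111)
151 + (-649) = -498 (11000001110)

-498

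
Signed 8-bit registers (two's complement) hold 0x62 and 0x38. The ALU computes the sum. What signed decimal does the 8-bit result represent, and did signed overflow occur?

0x62 = 01100010 = 98 (signed)
0x38 = 00111000 = 56 (signed)
  01100010
+ 00111000
= 10011010
Result 10011010: MSB = 1 → 154 − 256 = -102.
Both addends are non-negative but the stored result is negative: signed overflow. The true value 98 + 56 = 154 lies outside [-128, 127].

-102; overflow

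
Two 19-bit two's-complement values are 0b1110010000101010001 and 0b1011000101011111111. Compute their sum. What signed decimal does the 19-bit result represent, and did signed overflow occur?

-218032; no overflow

0b1110010000101010001 → 1110010000101010001 = -57007 (signed)
0b1011000101011111111 → 1011000101011111111 = -161025 (signed)
  1110010000101010001
+ 1011000101011111111
= 1001010110001010000  (discard carry-out 1)
Result 1001010110001010000: MSB = 1 → 306256 − 524288 = -218032.
Both addends are negative and so is the stored result: no signed overflow.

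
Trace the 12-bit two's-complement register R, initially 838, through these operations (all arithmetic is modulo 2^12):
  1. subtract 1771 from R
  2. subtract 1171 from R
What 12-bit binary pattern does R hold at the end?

011111001000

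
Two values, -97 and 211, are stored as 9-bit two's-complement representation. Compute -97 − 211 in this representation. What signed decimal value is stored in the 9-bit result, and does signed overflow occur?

204; overflow

-97 → 110011111
211 → 011010011
Subtract via negate-and-add: invert 011010011 + 1 = 100101101 (i.e. -211).
  110011111
+ 100101101
= 011001100  (discard carry-out 1)
Result 011001100: MSB = 0 → value 204.
Both addends (after negating the subtrahend) are negative but the stored result is non-negative: signed overflow. The true value -97 − 211 = -308 lies outside [-256, 255].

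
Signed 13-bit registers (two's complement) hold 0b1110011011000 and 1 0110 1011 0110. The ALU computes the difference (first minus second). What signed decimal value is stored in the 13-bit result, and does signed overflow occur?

1570; no overflow

0b1110011011000 → 1110011011000 = -808 (signed)
1 0110 1011 0110 → 1011010110110 = -2378 (signed)
Subtract via negate-and-add: invert 1011010110110 + 1 = 0100101001010 (i.e. 2378).
  1110011011000
+ 0100101001010
= 0011000100010  (discard carry-out 1)
Result 0011000100010: MSB = 0 → value 1570.
Addends (after negating the subtrahend) have opposite signs, so signed overflow cannot occur.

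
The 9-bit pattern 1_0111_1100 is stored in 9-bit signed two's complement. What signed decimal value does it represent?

MSB is 1, so the value is negative.
Invert: 010000011. Add 1: 010000100 = 132. So the value is −132.

-132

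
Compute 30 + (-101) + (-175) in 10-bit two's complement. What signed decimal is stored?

-246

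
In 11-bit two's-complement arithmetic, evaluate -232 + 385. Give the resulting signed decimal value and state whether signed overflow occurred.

153; no overflow

-232 → 11100011000
385 → 00110000001
  11100011000
+ 00110000001
= 00010011001  (discard carry-out 1)
Result 00010011001: MSB = 0 → value 153.
Addends have opposite signs, so signed overflow cannot occur.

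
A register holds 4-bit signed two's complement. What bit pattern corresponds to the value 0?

0000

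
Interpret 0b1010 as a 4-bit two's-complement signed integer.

-6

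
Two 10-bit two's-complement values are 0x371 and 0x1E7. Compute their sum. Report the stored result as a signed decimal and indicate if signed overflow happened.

0x371 = 1101110001 = -143 (signed)
0x1E7 = 0111100111 = 487 (signed)
  1101110001
+ 0111100111
= 0101011000  (discard carry-out 1)
Result 0101011000: MSB = 0 → value 344.
Addends have opposite signs, so signed overflow cannot occur.

344; no overflow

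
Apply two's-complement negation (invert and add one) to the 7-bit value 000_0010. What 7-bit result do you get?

Invert: 1111101. Add 1: 1111110.

1111110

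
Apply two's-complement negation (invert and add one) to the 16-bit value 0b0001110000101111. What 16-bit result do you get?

1110001111010001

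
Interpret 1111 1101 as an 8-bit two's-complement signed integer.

-3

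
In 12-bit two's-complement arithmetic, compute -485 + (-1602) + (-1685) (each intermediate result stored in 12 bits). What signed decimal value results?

324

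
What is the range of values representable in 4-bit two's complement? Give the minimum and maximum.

Minimum: −2^3 = -8.
Maximum: 2^3 − 1 = 7.

min = -8, max = 7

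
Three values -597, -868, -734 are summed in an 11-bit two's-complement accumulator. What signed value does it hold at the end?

-597 + (-868) = -1465 → wraps to 583 (01001000111)
583 + (-734) = -151 (11101101001)

-151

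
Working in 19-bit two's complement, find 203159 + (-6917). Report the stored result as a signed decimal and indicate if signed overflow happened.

196242; no overflow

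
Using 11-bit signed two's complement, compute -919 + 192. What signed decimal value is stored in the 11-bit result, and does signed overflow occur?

-727; no overflow

-919 → 10001101001
192 → 00011000000
  10001101001
+ 00011000000
= 10100101001
Result 10100101001: MSB = 1 → 1321 − 2048 = -727.
Addends have opposite signs, so signed overflow cannot occur.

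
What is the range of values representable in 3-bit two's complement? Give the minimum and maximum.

Minimum: −2^2 = -4.
Maximum: 2^2 − 1 = 3.

min = -4, max = 3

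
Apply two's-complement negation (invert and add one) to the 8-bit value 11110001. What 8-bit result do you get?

Invert: 00001110. Add 1: 00001111.

00001111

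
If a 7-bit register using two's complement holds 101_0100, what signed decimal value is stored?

-44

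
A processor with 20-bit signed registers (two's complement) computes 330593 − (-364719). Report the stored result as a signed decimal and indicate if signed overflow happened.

-353264; overflow

330593 → 01010000101101100001
-364719 → 10100110111101010001
Subtract via negate-and-add: invert 10100110111101010001 + 1 = 01011001000010101111 (i.e. 364719).
  01010000101101100001
+ 01011001000010101111
= 10101001110000010000
Result 10101001110000010000: MSB = 1 → 695312 − 1048576 = -353264.
Both addends (after negating the subtrahend) are non-negative but the stored result is negative: signed overflow. The true value 330593 − (-364719) = 695312 lies outside [-524288, 524287].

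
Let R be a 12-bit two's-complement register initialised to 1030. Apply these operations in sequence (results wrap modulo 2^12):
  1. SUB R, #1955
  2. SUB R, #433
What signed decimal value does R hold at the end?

Start: R = 1030 = 010000000110.
R = 1030 − 1955 = -925 = 110001100011
R = -925 − 433 = -1358 = 101010110010

-1358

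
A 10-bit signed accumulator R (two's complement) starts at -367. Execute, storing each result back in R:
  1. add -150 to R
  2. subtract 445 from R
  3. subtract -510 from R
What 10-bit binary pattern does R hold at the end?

Start: R = -367 = 1010010001.
R = -367 + (-150) = -517; wraps to 507 = 0111111011
R = 507 − 445 = 62 = 0000111110
R = 62 − (-510) = 572; wraps to -452 = 1000111100

1000111100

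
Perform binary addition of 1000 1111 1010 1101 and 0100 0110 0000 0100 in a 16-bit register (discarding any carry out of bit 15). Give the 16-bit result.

  1000111110101101
+ 0100011000000100
= 1101010110110001

1101010110110001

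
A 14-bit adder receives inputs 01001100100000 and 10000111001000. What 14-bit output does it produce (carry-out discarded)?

  01001100100000
+ 10000111001000
= 11010011101000

11010011101000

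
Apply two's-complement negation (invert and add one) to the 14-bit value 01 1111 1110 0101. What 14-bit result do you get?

Invert: 10000000011010. Add 1: 10000000011011.
Check: 01111111100101 = 8165, 10000000011011 = -8165.

10000000011011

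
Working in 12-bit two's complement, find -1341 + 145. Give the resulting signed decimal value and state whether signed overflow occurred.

-1341 → 101011000011
145 → 000010010001
  101011000011
+ 000010010001
= 101101010100
Result 101101010100: MSB = 1 → 2900 − 4096 = -1196.
Addends have opposite signs, so signed overflow cannot occur.

-1196; no overflow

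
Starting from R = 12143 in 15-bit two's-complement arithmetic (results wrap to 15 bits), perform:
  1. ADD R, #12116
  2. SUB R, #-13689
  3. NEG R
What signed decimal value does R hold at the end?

-5180

Start: R = 12143 = 010111101101111.
R = 12143 + 12116 = 24259; wraps to -8509 = 101111011000011
R = -8509 − (-13689) = 5180 = 001010000111100
R = −(5180) = -5180 = 110101111000100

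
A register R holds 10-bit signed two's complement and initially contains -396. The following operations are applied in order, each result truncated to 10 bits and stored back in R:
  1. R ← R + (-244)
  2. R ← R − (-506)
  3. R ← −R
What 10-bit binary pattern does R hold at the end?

0010000110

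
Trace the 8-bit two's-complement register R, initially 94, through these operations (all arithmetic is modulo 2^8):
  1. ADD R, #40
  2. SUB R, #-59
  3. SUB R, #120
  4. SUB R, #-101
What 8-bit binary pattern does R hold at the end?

Start: R = 94 = 01011110.
R = 94 + 40 = 134; wraps to -122 = 10000110
R = -122 − (-59) = -63 = 11000001
R = -63 − 120 = -183; wraps to 73 = 01001001
R = 73 − (-101) = 174; wraps to -82 = 10101110

10101110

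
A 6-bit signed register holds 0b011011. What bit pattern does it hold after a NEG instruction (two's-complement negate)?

Invert: 100100. Add 1: 100101.
Check: 011011 = 27, 100101 = -27.

100101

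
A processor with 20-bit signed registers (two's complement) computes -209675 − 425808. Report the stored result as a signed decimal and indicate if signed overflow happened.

413093; overflow

-209675 → 11001100110011110101
425808 → 01100111111101010000
Subtract via negate-and-add: invert 01100111111101010000 + 1 = 10011000000010110000 (i.e. -425808).
  11001100110011110101
+ 10011000000010110000
= 01100100110110100101  (discard carry-out 1)
Result 01100100110110100101: MSB = 0 → value 413093.
Both addends (after negating the subtrahend) are negative but the stored result is non-negative: signed overflow. The true value -209675 − 425808 = -635483 lies outside [-524288, 524287].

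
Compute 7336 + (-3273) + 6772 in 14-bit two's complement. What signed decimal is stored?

7336 + (-3273) = 4063 (00111111011111)
4063 + 6772 = 10835 → wraps to -5549 (10101001010011)

-5549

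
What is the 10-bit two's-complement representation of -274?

1011101110

|-274| = 274 = 0100010010 in 10 bits.
Invert the bits: 1011101101. Add 1: 1011101110.
Check: 1011101110 reads as 750 − 1024 = -274.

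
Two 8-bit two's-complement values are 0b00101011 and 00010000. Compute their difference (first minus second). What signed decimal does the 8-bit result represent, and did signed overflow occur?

0b00101011 → 00101011 = 43 (signed)
00010000 = 16 (signed)
Subtract via negate-and-add: invert 00010000 + 1 = 11110000 (i.e. -16).
  00101011
+ 11110000
= 00011011  (discard carry-out 1)
Result 00011011: MSB = 0 → value 27.
Addends (after negating the subtrahend) have opposite signs, so signed overflow cannot occur.

27; no overflow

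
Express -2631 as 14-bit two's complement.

11010110111001

|-2631| = 2631 = 00101001000111 in 14 bits.
Invert the bits: 11010110111000. Add 1: 11010110111001.
Check: 11010110111001 reads as 13753 − 16384 = -2631.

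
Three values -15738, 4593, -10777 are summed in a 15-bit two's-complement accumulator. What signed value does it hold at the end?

10846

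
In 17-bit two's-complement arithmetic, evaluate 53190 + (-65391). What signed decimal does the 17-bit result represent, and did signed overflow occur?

53190 → 01100111111000110
-65391 → 10000000010010001
  01100111111000110
+ 10000000010010001
= 11101000001010111
Result 11101000001010111: MSB = 1 → 118871 − 131072 = -12201.
Addends have opposite signs, so signed overflow cannot occur.

-12201; no overflow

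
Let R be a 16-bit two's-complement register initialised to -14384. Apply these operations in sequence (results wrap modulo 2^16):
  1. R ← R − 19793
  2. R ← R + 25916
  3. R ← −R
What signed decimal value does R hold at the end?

8261

Start: R = -14384 = 1100011111010000.
R = -14384 − 19793 = -34177; wraps to 31359 = 0111101001111111
R = 31359 + 25916 = 57275; wraps to -8261 = 1101111110111011
R = −(-8261) = 8261 = 0010000001000101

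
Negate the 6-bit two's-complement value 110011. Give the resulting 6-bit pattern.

001101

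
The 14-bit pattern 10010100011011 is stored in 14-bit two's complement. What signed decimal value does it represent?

MSB is 1, so the value is negative.
Invert: 01101011100100. Add 1: 01101011100101 = 6885. So the value is −6885.

-6885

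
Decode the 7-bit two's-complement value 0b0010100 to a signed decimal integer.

20

MSB is 0, so the value is non-negative: 0010100 = 20.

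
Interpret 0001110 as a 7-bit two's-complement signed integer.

14

MSB is 0, so the value is non-negative: 0001110 = 14.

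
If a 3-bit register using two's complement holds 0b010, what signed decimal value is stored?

2

MSB is 0, so the value is non-negative: 010 = 2.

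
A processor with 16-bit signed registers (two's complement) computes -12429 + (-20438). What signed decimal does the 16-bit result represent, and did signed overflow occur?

-12429 → 1100111101110011
-20438 → 1011000000101010
  1100111101110011
+ 1011000000101010
= 0111111110011101  (discard carry-out 1)
Result 0111111110011101: MSB = 0 → value 32669.
Both addends are negative but the stored result is non-negative: signed overflow. The true value -12429 + (-20438) = -32867 lies outside [-32768, 32767].

32669; overflow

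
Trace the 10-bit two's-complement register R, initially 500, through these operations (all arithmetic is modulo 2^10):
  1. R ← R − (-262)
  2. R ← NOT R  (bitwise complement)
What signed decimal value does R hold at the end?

261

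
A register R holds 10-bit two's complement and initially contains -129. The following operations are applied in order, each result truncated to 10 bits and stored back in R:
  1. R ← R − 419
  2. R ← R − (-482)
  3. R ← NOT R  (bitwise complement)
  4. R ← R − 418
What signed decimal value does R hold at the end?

-353

Start: R = -129 = 1101111111.
R = -129 − 419 = -548; wraps to 476 = 0111011100
R = 476 − (-482) = 958; wraps to -66 = 1110111110
R = NOT 1110111110 = 0001000001 = 65
R = 65 − 418 = -353 = 1010011111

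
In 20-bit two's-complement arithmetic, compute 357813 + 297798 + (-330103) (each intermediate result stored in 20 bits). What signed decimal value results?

325508

357813 + 297798 = 655611 → wraps to -392965 (10100000000011111011)
-392965 + (-330103) = -723068 → wraps to 325508 (01001111011110000100)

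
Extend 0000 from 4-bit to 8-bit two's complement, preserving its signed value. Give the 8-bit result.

00000000

MSB of 0000 is 0; replicate it into the new high bits.
0000|0000 → 00000000 (still 0).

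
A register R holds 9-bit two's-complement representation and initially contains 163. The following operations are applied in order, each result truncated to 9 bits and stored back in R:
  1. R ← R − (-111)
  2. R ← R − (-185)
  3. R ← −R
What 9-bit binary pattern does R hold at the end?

000110101

Start: R = 163 = 010100011.
R = 163 − (-111) = 274; wraps to -238 = 100010010
R = -238 − (-185) = -53 = 111001011
R = −(-53) = 53 = 000110101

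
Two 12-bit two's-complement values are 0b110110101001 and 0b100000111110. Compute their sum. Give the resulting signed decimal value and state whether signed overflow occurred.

0b110110101001 → 110110101001 = -599 (signed)
0b100000111110 → 100000111110 = -1986 (signed)
  110110101001
+ 100000111110
= 010111100111  (discard carry-out 1)
Result 010111100111: MSB = 0 → value 1511.
Both addends are negative but the stored result is non-negative: signed overflow. The true value -599 + (-1986) = -2585 lies outside [-2048, 2047].

1511; overflow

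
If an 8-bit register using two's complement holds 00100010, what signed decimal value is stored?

34

MSB is 0, so the value is non-negative: 00100010 = 34.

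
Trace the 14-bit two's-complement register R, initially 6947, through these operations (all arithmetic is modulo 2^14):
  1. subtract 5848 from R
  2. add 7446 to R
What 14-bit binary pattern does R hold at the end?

Start: R = 6947 = 01101100100011.
R = 6947 − 5848 = 1099 = 00010001001011
R = 1099 + 7446 = 8545; wraps to -7839 = 10000101100001

10000101100001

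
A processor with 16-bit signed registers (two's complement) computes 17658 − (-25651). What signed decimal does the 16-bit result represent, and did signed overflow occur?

17658 → 0100010011111010
-25651 → 1001101111001101
Subtract via negate-and-add: invert 1001101111001101 + 1 = 0110010000110011 (i.e. 25651).
  0100010011111010
+ 0110010000110011
= 1010100100101101
Result 1010100100101101: MSB = 1 → 43309 − 65536 = -22227.
Both addends (after negating the subtrahend) are non-negative but the stored result is negative: signed overflow. The true value 17658 − (-25651) = 43309 lies outside [-32768, 32767].

-22227; overflow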